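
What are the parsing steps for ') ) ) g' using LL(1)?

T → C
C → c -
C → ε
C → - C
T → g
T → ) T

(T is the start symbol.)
LL(1) parsing maintains a stack (initially the start symbol over $) and the input. At each step: if the stack top is a terminal, match it against the current input token; if it is a non-terminal N, replace it with the RHS of M[N, lookahead] (the unique production whose predict set contains the lookahead).

Stack is shown with the top on the left.

Stack  Input      Action
------------------------
T $    ) ) ) g $  output T → ) T
) T $  ) ) ) g $  match ')'
T $    ) ) g $    output T → ) T
) T $  ) ) g $    match ')'
T $    ) g $      output T → ) T
) T $  ) g $      match ')'
T $    g $        output T → g
g $    g $        match 'g'
$      $          accept

The string is accepted.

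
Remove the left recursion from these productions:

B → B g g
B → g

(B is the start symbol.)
B is directly left-recursive. The standard transformation for
  A → A α₁ | ... | A α_m | β₁ | ... | β_n
is
  A  → β₁ A' | ... | β_n A'
  A' → α₁ A' | ... | α_m A' | ε

B → g becomes B → g B'
B → B g g becomes B' → g g B'
Add B' → ε

Resulting grammar:
B → g B'
B' → g g B'
B' → ε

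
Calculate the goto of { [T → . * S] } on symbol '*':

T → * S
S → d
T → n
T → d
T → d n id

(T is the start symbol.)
GOTO(I, '*') = CLOSURE({ [A → αX.β] : [A → α.Xβ] ∈ I, X = '*' })

Items with dot before '*', with the dot advanced:
  [T → . * S] → [T → * . S]
Closure of the advanced items:
  [T → * . S] has the dot before S: add [S → . d]

GOTO = { [S → . d], [T → * . S] }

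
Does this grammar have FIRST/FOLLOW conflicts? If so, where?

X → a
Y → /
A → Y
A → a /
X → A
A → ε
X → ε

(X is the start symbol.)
No FIRST/FOLLOW conflicts.

Nullable non-terminals: A, X.
FIRST sets used below: FIRST(Y) = { '/' }, FIRST(A) = { '/', 'a', ε }

A: nullable alternative(s) A → ε; FOLLOW(A) = { $ }
  A → Y: FIRST \ {ε} = { '/' } — disjoint from FOLLOW(A)
  A → a /: FIRST \ {ε} = { 'a' } — disjoint from FOLLOW(A)
  A → ε: FIRST \ {ε} = { } — this is the only nullable alternative, skip

X: nullable alternative(s) X → A, X → ε; FOLLOW(X) = { $ }
  X → a: FIRST \ {ε} = { 'a' } — disjoint from FOLLOW(X)
  X → A: FIRST \ {ε} = { '/', 'a' } — disjoint from FOLLOW(X)
  X → ε: FIRST \ {ε} = { } — disjoint from FOLLOW(X)

Y has no nullable alternative, so no FIRST/FOLLOW check is needed there.

No FIRST/FOLLOW conflicts found.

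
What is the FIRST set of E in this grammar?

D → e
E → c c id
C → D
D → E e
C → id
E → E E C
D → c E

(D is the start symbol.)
{ 'c' }

To compute FIRST(E), examine every production with E on the left-hand side, reading each right-hand side left to right until a non-nullable symbol is reached.

From E → c c id:
  - c is a terminal: add 'c' and stop
From E → E E C:
  - E is the symbol being defined: contributes nothing new
    E is not nullable, so stop

Collecting: FIRST(E) = { 'c' }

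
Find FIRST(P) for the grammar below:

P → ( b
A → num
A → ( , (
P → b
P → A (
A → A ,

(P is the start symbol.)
To compute FIRST(P), examine every production with P on the left-hand side, reading each right-hand side left to right until a non-nullable symbol is reached.

FIRST sets of the other non-terminals involved (by the same procedure, iterated to a fixed point):
  FIRST(A) = { '(', 'num' }

From P → ( b:
  - '(' is a terminal: add '(' and stop
From P → b:
  - b is a terminal: add 'b' and stop
From P → A (:
  - A is a non-terminal: add FIRST(A) \ {ε} = { '(', 'num' }
    A is not nullable, so stop

Collecting: FIRST(P) = { '(', 'b', 'num' }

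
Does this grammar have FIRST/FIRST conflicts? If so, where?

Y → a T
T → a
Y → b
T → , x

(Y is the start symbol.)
No FIRST/FIRST conflicts.

Productions for Y:
  Y → a T: FIRST = { 'a' }
  Y → b: FIRST = { 'b' }
Productions for T:
  T → a: FIRST = { 'a' }
  T → , x: FIRST = { ',' }

All alternatives of each non-terminal have pairwise disjoint FIRST sets.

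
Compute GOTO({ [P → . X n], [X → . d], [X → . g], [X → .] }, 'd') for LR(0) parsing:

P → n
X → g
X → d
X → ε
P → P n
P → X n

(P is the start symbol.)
{ [X → d .] }

GOTO(I, 'd') = CLOSURE({ [A → αX.β] : [A → α.Xβ] ∈ I, X = 'd' })

Items with dot before 'd', with the dot advanced:
  [X → . d] → [X → d .]
Closure adds nothing (no advanced item has the dot before a non-terminal).

GOTO = { [X → d .] }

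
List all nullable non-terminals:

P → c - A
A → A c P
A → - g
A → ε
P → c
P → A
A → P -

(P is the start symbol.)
{ 'A', 'P' }

ε-productions: A → ε
So A is immediately nullable.
P → A: every symbol on the right is nullable, so P is nullable too.
Every non-terminal is now nullable.
Nullable = { 'A', 'P' }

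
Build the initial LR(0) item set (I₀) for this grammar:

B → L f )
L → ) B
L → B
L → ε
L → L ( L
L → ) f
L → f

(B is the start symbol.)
{ [B → . L f )], [B' → . B], [L → . ) B], [L → . ) f], [L → . B], [L → . L ( L], [L → . f], [L → .] }

First, augment the grammar with B' → B
I₀ = CLOSURE({ [B' → . B] }):
  [B' → . B] has the dot before B: add [B → . L f )]
  [B → . L f )] has the dot before L: add [L → . ) B], [L → . B], [L → .], [L → . L ( L], [L → . ) f], [L → . f]
No further items can be added.

I₀ = { [B → . L f )], [B' → . B], [L → . ) B], [L → . ) f], [L → . B], [L → . L ( L], [L → . f], [L → .] }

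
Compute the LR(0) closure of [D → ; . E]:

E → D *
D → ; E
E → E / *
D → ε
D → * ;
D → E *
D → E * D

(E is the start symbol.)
To compute CLOSURE, for each item [A → α.Bβ] where B is a non-terminal, add [B → .γ] for all productions B → γ; repeat for the newly added items until nothing changes.

Start with: [D → ; . E]
  [D → ; . E] has the dot before E: add [E → . D *], [E → . E / *]
  [E → . D *] has the dot before D: add [D → . ; E], [D → .], [D → . * ;], [D → . E *], [D → . E * D]
No further items can be added.

CLOSURE = { [D → . * ;], [D → . ; E], [D → . E * D], [D → . E *], [D → .], [D → ; . E], [E → . D *], [E → . E / *] }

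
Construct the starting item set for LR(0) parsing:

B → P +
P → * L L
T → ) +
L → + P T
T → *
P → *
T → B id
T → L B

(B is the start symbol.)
First, augment the grammar with B' → B
I₀ = CLOSURE({ [B' → . B] }):
  [B' → . B] has the dot before B: add [B → . P +]
  [B → . P +] has the dot before P: add [P → . * L L], [P → . *]
No further items can be added.

I₀ = { [B → . P +], [B' → . B], [P → . * L L], [P → . *] }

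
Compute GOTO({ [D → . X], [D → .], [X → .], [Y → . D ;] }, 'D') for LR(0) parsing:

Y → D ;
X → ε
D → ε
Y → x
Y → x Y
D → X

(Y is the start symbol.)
{ [Y → D . ;] }

GOTO(I, 'D') = CLOSURE({ [A → αX.β] : [A → α.Xβ] ∈ I, X = 'D' })

Items with dot before 'D', with the dot advanced:
  [Y → . D ;] → [Y → D . ;]
Closure adds nothing (no advanced item has the dot before a non-terminal).

GOTO = { [Y → D . ;] }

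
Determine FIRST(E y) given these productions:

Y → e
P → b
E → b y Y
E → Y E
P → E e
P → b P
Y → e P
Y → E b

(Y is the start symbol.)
FIRST sets of the non-terminals involved (from the grammar, by fixed-point iteration):
  FIRST(E) = { 'b', 'e' }

To compute FIRST(E y), process the symbols left to right:
Symbol E is a non-terminal. Add FIRST(E) \ {ε} = { 'b', 'e' }
E is not nullable (ε ∉ FIRST(E)), so stop here.
FIRST(E y) = { 'b', 'e' }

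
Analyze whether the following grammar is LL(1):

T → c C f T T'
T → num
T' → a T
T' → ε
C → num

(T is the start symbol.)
Relevant sets:
  FOLLOW(T') = { $, 'a' }

For T:
  PREDICT(T → c C f T T') = { 'c' }
  PREDICT(T → num) = { 'num' }
For T':
  PREDICT(T' → a T) = { 'a' }
  PREDICT(T' → ε) = { $, 'a' }
C has a single production, so nothing to check there.

Conflict found: Predict set conflict for T': { 'a' }
The grammar is NOT LL(1).

Answer: No. Predict set conflict for T': { 'a' }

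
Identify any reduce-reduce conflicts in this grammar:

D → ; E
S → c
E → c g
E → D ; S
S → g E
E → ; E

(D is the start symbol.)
A reduce-reduce conflict occurs when an LR(0) state has two complete items [A → α .] and [B → β .] — both call for a reduction, and with no lookahead the parser cannot choose between them.

Augment with D' → D and build the canonical LR(0) collection (I0 = CLOSURE({[D' → . D]}), then GOTO on every symbol after a dot until no new states appear). It has 14 states:
  I0: { [D → . ; E], [D' → . D] }  — shift
  I1: { [D → . ; E], [D → ; . E], [E → . ; E], [E → . D ; S], [E → . c g] }  — shift
  I2: { [D' → D .] }  — accept
  I3: { [D → . ; E], [D → ; . E], [E → . ; E], [E → . D ; S], [E → . c g], [E → ; . E] }  — shift
  I4: { [E → D . ; S] }  — shift
  I5: { [D → ; E .] }  — reduce
  I6: { [E → c . g] }  — shift
  I7: { [E → c g .] }  — reduce
  I8: { [E → D ; . S], [S → . c], [S → . g E] }  — shift
  I9: { [E → D ; S .] }  — reduce
  I10: { [S → c .] }  — reduce
  I11: { [D → . ; E], [E → . ; E], [E → . D ; S], [E → . c g], [S → g . E] }  — shift
  I12: { [S → g E .] }  — reduce
  I13: { [D → ; E .], [E → ; E .] }  — 2 reduces

I13 contains complete items [D → ; E .], [E → ; E .] — reduce-reduce conflict.

Answer: Yes — I13: [D → ; E .] vs [E → ; E .]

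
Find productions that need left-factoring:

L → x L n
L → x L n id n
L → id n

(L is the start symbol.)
Left-factoring is needed when two productions for the same non-terminal
share a common prefix on the right-hand side.

Productions for L:
  L → x L n
  L → x L n id n
  L → id n

Found common prefix 'x L n' in productions for L

Answer: Yes, L has productions with common prefix 'x L n'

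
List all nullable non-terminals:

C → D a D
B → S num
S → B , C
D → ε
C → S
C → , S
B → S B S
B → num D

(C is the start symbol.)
{ 'D' }

A non-terminal is nullable if it can derive ε (the empty string): either it has an ε-production, or it has a production whose right-hand side consists entirely of nullable non-terminals.

ε-productions: D → ε
So D is immediately nullable.
No further non-terminal can be added: every production for the remaining non-terminals contains a terminal or a non-nullable non-terminal.
Nullable = { 'D' }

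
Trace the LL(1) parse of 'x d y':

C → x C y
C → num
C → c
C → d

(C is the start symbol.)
LL(1) parsing maintains a stack (initially the start symbol over $) and the input. At each step: if the stack top is a terminal, match it against the current input token; if it is a non-terminal N, replace it with the RHS of M[N, lookahead] (the unique production whose predict set contains the lookahead).

Stack is shown with the top on the left.

Stack    Input    Action
------------------------
C $      x d y $  output C → x C y
x C y $  x d y $  match 'x'
C y $    d y $    output C → d
d y $    d y $    match 'd'
y $      y $      match 'y'
$        $        accept

The string is accepted.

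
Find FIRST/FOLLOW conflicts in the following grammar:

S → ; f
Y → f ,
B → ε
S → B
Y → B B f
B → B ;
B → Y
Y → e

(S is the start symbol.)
Yes. B → B ';' with FOLLOW(B) on { ';', 'e', 'f' }; B → Y with FOLLOW(B) on { ';', 'e', 'f' }

Nullable non-terminals: B, S.
FIRST sets used below: FIRST(B) = { ';', 'e', 'f', ε }, FIRST(Y) = { ';', 'e', 'f' }

B: nullable alternative(s) B → ε; FOLLOW(B) = { $, ';', 'e', 'f' }
  B → ε: FIRST \ {ε} = { } — this is the only nullable alternative, skip
  B → B ;: FIRST \ {ε} = { ';', 'e', 'f' } — overlaps FOLLOW(B) on { ';', 'e', 'f' }: CONFLICT
  B → Y: FIRST \ {ε} = { ';', 'e', 'f' } — overlaps FOLLOW(B) on { ';', 'e', 'f' }: CONFLICT

S: nullable alternative(s) S → B; FOLLOW(S) = { $ }
  S → ; f: FIRST \ {ε} = { ';' } — disjoint from FOLLOW(S)
  S → B: FIRST \ {ε} = { ';', 'e', 'f' } — this is the only nullable alternative, skip

Y has no nullable alternative, so no FIRST/FOLLOW check is needed there.

So the grammar has 2 FIRST/FOLLOW conflicts (marked CONFLICT above).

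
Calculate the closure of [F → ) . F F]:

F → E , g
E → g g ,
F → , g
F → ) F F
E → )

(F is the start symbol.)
To compute CLOSURE, for each item [A → α.Bβ] where B is a non-terminal, add [B → .γ] for all productions B → γ; repeat for the newly added items until nothing changes.

Start with: [F → ) . F F]
  [F → ) . F F] has the dot before F: add [F → . E , g], [F → . , g], [F → . ) F F]
  [F → . E , g] has the dot before E: add [E → . g g ,], [E → . )]
No further items can be added.

CLOSURE = { [E → . )], [E → . g g ,], [F → ) . F F], [F → . ) F F], [F → . , g], [F → . E , g] }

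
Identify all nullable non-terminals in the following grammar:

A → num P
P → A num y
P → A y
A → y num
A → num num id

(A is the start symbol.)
None

A non-terminal is nullable if it can derive ε (the empty string): either it has an ε-production, or it has a production whose right-hand side consists entirely of nullable non-terminals.

There are no ε-productions, so no non-terminal can derive ε.
No non-terminals are nullable.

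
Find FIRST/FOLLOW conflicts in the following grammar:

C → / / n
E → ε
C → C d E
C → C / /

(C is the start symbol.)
A FIRST/FOLLOW conflict occurs when a non-terminal N has a nullable alternative N → β (β ⇒* ε) and another alternative N → α with FIRST(α) ∩ FOLLOW(N) ≠ ∅: on such a lookahead the parser cannot decide between expanding α and letting N vanish via β.

Nullable non-terminals: E.
E has a nullable alternative but only one production, so nothing to check.

C has no nullable alternative, so no FIRST/FOLLOW check is needed there.

No FIRST/FOLLOW conflicts found.

Answer: No FIRST/FOLLOW conflicts.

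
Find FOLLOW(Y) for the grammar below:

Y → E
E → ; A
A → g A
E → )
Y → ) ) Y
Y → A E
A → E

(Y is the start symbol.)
{ $ }

Y is the start symbol, so $ ∈ FOLLOW(Y).
In Y → ) ) Y: Y is at the end; this adds FOLLOW(Y) to itself — nothing new

Taking the union: FOLLOW(Y) = { $ }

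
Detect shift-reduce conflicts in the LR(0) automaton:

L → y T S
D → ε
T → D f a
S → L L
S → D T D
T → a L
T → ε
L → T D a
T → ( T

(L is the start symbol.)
A shift-reduce conflict occurs when an LR(0) state has both:
  - a complete (reduce) item [A → α .] (dot at the end), and
  - a shift item [B → β . c γ] (dot before a terminal).

Augment with L' → L and build the canonical LR(0) collection (I0 = CLOSURE({[L' → . L]}), then GOTO on every symbol after a dot until no new states appear). It has 20 states:
  I0: { [D → .], [L → . T D a], [L → . y T S], [L' → . L], [T → . ( T], [T → . D f a], [T → . a L], [T → .] }  — shift, 2 reduces
  I1: { [D → .], [T → ( . T], [T → . ( T], [T → . D f a], [T → . a L], [T → .] }  — shift, 2 reduces
  I2: { [T → D . f a] }  — shift
  I3: { [L' → L .] }  — accept
  I4: { [D → .], [L → T . D a] }  — reduce
  I5: { [D → .], [L → . T D a], [L → . y T S], [T → . ( T], [T → . D f a], [T → . a L], [T → .], [T → a . L] }  — shift, 2 reduces
  I6: { [D → .], [L → y . T S], [T → . ( T], [T → . D f a], [T → . a L], [T → .] }  — shift, 2 reduces
  I7: { [D → .], [L → . T D a], [L → . y T S], [L → y T . S], [S → . D T D], [S → . L L], [T → . ( T], [T → . D f a], [T → . a L], [T → .] }  — shift, 2 reduces
  I8: { [D → .], [S → D . T D], [T → . ( T], [T → . D f a], [T → . a L], [T → .], [T → D . f a] }  — shift, 2 reduces
  I9: { [D → .], [L → . T D a], [L → . y T S], [S → L . L], [T → . ( T], [T → . D f a], [T → . a L], [T → .] }  — shift, 2 reduces
  I10: { [L → y T S .] }  — reduce
  I11: { [S → L L .] }  — reduce
  I12: { [D → .], [S → D T . D] }  — reduce
  I13: { [T → D f . a] }  — shift
  I14: { [T → D f a .] }  — reduce
  I15: { [S → D T D .] }  — reduce
  I16: { [T → a L .] }  — reduce
  I17: { [L → T D . a] }  — shift
  I18: { [L → T D a .] }  — reduce
  I19: { [T → ( T .] }  — reduce

I0 contains reduce items [D → .], [T → .] and shift items [L → . y T S], [T → . ( T], [T → . a L] — shift-reduce conflict.
I1 contains reduce items [D → .], [T → .] and shift items [T → . ( T], [T → . a L] — shift-reduce conflict.
I5 contains reduce items [D → .], [T → .] and shift items [L → . y T S], [T → . ( T], [T → . a L] — shift-reduce conflict.
I6 contains reduce items [D → .], [T → .] and shift items [T → . ( T], [T → . a L] — shift-reduce conflict.
I7 contains reduce items [D → .], [T → .] and shift items [L → . y T S], [T → . ( T], [T → . a L] — shift-reduce conflict.
I8 contains reduce items [D → .], [T → .] and shift items [T → . ( T], [T → D . f a], [T → . a L] — shift-reduce conflict.
I9 contains reduce items [D → .], [T → .] and shift items [L → . y T S], [T → . ( T], [T → . a L] — shift-reduce conflict.

Answer: Yes — I0: [D → .] vs [L → . y T S]; I1: [D → .] vs [T → . ( T]; I5: [D → .] vs [L → . y T S]; I6: [D → .] vs [T → . ( T]; I7: [D → .] vs [L → . y T S]; I8: [D → .] vs [T → . ( T]; I9: [D → .] vs [L → . y T S]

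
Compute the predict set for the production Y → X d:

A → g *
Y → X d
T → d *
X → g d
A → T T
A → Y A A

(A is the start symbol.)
{ 'g' }

PREDICT(Y → X d) = (FIRST(RHS) \ {ε}) ∪ (FOLLOW(Y) if ε ∈ FIRST(RHS), i.e. RHS ⇒* ε)
FIRST(X) = { 'g' }
FIRST(X d) = { 'g' }
ε ∉ FIRST(X d), so FOLLOW(Y) is not added.
PREDICT(Y → X d) = { 'g' }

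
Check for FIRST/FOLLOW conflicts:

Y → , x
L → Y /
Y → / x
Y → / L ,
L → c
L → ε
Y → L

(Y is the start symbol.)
A FIRST/FOLLOW conflict occurs when a non-terminal N has a nullable alternative N → β (β ⇒* ε) and another alternative N → α with FIRST(α) ∩ FOLLOW(N) ≠ ∅: on such a lookahead the parser cannot decide between expanding α and letting N vanish via β.

Nullable non-terminals: L, Y.
FIRST sets used below: FIRST(Y) = { ',', '/', 'c', ε }, FIRST(L) = { ',', '/', 'c', ε }

L: nullable alternative(s) L → ε; FOLLOW(L) = { $, ',', '/' }
  L → Y /: FIRST \ {ε} = { ',', '/', 'c' } — overlaps FOLLOW(L) on { ',', '/' }: CONFLICT
  L → c: FIRST \ {ε} = { 'c' } — disjoint from FOLLOW(L)
  L → ε: FIRST \ {ε} = { } — this is the only nullable alternative, skip

Y: nullable alternative(s) Y → L; FOLLOW(Y) = { $, '/' }
  Y → , x: FIRST \ {ε} = { ',' } — disjoint from FOLLOW(Y)
  Y → / x: FIRST \ {ε} = { '/' } — overlaps FOLLOW(Y) on { '/' }: CONFLICT
  Y → / L ,: FIRST \ {ε} = { '/' } — overlaps FOLLOW(Y) on { '/' }: CONFLICT
  Y → L: FIRST \ {ε} = { ',', '/', 'c' } — this is the only nullable alternative, skip

So the grammar has 3 FIRST/FOLLOW conflicts (marked CONFLICT above).

Answer: Yes. Y → '/' x with FOLLOW(Y) on { '/' }; Y → '/' L ',' with FOLLOW(Y) on { '/' }; L → Y '/' with FOLLOW(L) on { ',', '/' }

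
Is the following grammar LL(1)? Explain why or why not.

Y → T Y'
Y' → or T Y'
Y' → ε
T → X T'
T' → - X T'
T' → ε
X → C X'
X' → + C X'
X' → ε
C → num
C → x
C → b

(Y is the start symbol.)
Relevant sets:
  FOLLOW(Y') = { $ }
  FOLLOW(T') = { $, 'or' }
  FOLLOW(X') = { $, '-', 'or' }

For Y':
  PREDICT(Y' → or T Y') = { 'or' }
  PREDICT(Y' → ε) = { $ }
For T':
  PREDICT(T' → '-' X T') = { '-' }
  PREDICT(T' → ε) = { $, 'or' }
For X':
  PREDICT(X' → '+' C X') = { '+' }
  PREDICT(X' → ε) = { $, '-', 'or' }
For C:
  PREDICT(C → num) = { 'num' }
  PREDICT(C → x) = { 'x' }
  PREDICT(C → b) = { 'b' }
Y, T, X have a single production, so nothing to check there.

All predict sets are disjoint. The grammar IS LL(1).

Answer: Yes, the grammar is LL(1).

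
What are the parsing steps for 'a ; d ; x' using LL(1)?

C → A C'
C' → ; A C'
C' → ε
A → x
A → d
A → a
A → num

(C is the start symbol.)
Stack is shown with the top on the left.

Stack     Input        Action
-----------------------------
C $       a ; d ; x $  output C → A C'
A C' $    a ; d ; x $  output A → a
a C' $    a ; d ; x $  match 'a'
C' $      ; d ; x $    output C' → ; A C'
; A C' $  ; d ; x $    match ';'
A C' $    d ; x $      output A → d
d C' $    d ; x $      match 'd'
C' $      ; x $        output C' → ; A C'
; A C' $  ; x $        match ';'
A C' $    x $          output A → x
x C' $    x $          match 'x'
C' $      $            output C' → ε
$         $            accept

The string is accepted.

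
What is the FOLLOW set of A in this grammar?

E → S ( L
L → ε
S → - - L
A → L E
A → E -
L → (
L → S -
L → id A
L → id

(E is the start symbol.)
To compute FOLLOW(A), find every occurrence of A on a right-hand side N → α A β: add FIRST(β) \ {ε}, and if β is empty or nullable also add FOLLOW(N). Iterate to a fixed point.

In L → id A: A is at the end, add FOLLOW(L)

The FOLLOW sets referred to above (computed the same way, to a fixed point):
  FOLLOW(L) = { $, '(', '-' }

Taking the union: FOLLOW(A) = { $, '(', '-' }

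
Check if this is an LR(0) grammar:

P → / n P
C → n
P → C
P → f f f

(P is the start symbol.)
Augment with P' → P and build the canonical LR(0) collection (I0 = CLOSURE({[P' → . P]}), then GOTO on every symbol after a dot until no new states appear). It has 10 states:
  I0: { [C → . n], [P → . / n P], [P → . C], [P → . f f f], [P' → . P] }  — shift
  I1: { [P → / . n P] }  — shift
  I2: { [P → C .] }  — reduce
  I3: { [P' → P .] }  — accept
  I4: { [P → f . f f] }  — shift
  I5: { [C → n .] }  — reduce
  I6: { [P → f f . f] }  — shift
  I7: { [P → f f f .] }  — reduce
  I8: { [C → . n], [P → . / n P], [P → . C], [P → . f f f], [P → / n . P] }  — shift
  I9: { [P → / n P .] }  — reduce

Every state is either a pure shift/goto state or contains exactly one complete item and nothing to shift — no conflicts. The grammar is LR(0).

Answer: Yes, the grammar is LR(0)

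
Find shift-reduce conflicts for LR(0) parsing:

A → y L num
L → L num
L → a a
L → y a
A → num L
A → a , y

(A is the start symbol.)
Yes — I11: [A → num L .] vs [L → L . num]

A shift-reduce conflict occurs when an LR(0) state has both:
  - a complete (reduce) item [A → α .] (dot at the end), and
  - a shift item [B → β . c γ] (dot before a terminal).

Augment with A' → A and build the canonical LR(0) collection (I0 = CLOSURE({[A' → . A]}), then GOTO on every symbol after a dot until no new states appear). It has 15 states:
  I0: { [A → . a , y], [A → . num L], [A → . y L num], [A' → . A] }  — shift
  I1: { [A' → A .] }  — accept
  I2: { [A → a . , y] }  — shift
  I3: { [A → num . L], [L → . L num], [L → . a a], [L → . y a] }  — shift
  I4: { [A → y . L num], [L → . L num], [L → . a a], [L → . y a] }  — shift
  I5: { [A → y L . num], [L → L . num] }  — shift
  I6: { [L → a . a] }  — shift
  I7: { [L → y . a] }  — shift
  I8: { [L → y a .] }  — reduce
  I9: { [L → a a .] }  — reduce
  I10: { [A → y L num .], [L → L num .] }  — 2 reduces
  I11: { [A → num L .], [L → L . num] }  — shift, reduce
  I12: { [L → L num .] }  — reduce
  I13: { [A → a , . y] }  — shift
  I14: { [A → a , y .] }  — reduce

I11 contains reduce item [A → num L .] and shift item [L → L . num] — shift-reduce conflict.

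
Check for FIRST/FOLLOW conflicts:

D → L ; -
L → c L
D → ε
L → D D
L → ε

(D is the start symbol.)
A FIRST/FOLLOW conflict occurs when a non-terminal N has a nullable alternative N → β (β ⇒* ε) and another alternative N → α with FIRST(α) ∩ FOLLOW(N) ≠ ∅: on such a lookahead the parser cannot decide between expanding α and letting N vanish via β.

Nullable non-terminals: D, L.
FIRST sets used below: FIRST(L) = { ';', 'c', ε }, FIRST(D) = { ';', 'c', ε }

D: nullable alternative(s) D → ε; FOLLOW(D) = { $, ';', 'c' }
  D → L ; -: FIRST \ {ε} = { ';', 'c' } — overlaps FOLLOW(D) on { ';', 'c' }: CONFLICT
  D → ε: FIRST \ {ε} = { } — this is the only nullable alternative, skip

L: nullable alternative(s) L → D D, L → ε; FOLLOW(L) = { ';' }
  L → c L: FIRST \ {ε} = { 'c' } — disjoint from FOLLOW(L)
  L → D D: FIRST \ {ε} = { ';', 'c' } — overlaps FOLLOW(L) on { ';' }: CONFLICT
  L → ε: FIRST \ {ε} = { } — disjoint from FOLLOW(L)

So the grammar has 2 FIRST/FOLLOW conflicts (marked CONFLICT above).

Answer: Yes. D → L ';' '-' with FOLLOW(D) on { ';', 'c' }; L → D D with FOLLOW(L) on { ';' }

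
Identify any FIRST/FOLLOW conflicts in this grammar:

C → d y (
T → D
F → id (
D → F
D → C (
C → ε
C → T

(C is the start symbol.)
Yes. C → T with FOLLOW(C) on { '(' }

A FIRST/FOLLOW conflict occurs when a non-terminal N has a nullable alternative N → β (β ⇒* ε) and another alternative N → α with FIRST(α) ∩ FOLLOW(N) ≠ ∅: on such a lookahead the parser cannot decide between expanding α and letting N vanish via β.

Nullable non-terminals: C.
FIRST sets used below: FIRST(T) = { '(', 'd', 'id' }

C: nullable alternative(s) C → ε; FOLLOW(C) = { $, '(' }
  C → d y (: FIRST \ {ε} = { 'd' } — disjoint from FOLLOW(C)
  C → ε: FIRST \ {ε} = { } — this is the only nullable alternative, skip
  C → T: FIRST \ {ε} = { '(', 'd', 'id' } — overlaps FOLLOW(C) on { '(' }: CONFLICT

D, F, T have no nullable alternative, so no FIRST/FOLLOW check is needed there.

So the grammar has 1 FIRST/FOLLOW conflict (marked CONFLICT above).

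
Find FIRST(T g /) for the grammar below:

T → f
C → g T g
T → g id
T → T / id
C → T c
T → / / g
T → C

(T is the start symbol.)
FIRST sets of the non-terminals involved (from the grammar, by fixed-point iteration):
  FIRST(T) = { '/', 'f', 'g' }

To compute FIRST(T g /), process the symbols left to right:
Symbol T is a non-terminal. Add FIRST(T) \ {ε} = { '/', 'f', 'g' }
T is not nullable (ε ∉ FIRST(T)), so stop here.
FIRST(T g /) = { '/', 'f', 'g' }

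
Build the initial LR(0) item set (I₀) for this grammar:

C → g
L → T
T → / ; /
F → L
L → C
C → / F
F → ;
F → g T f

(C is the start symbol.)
First, augment the grammar with C' → C
I₀ = CLOSURE({ [C' → . C] }):
  [C' → . C] has the dot before C: add [C → . g], [C → . / F]
No further items can be added.

I₀ = { [C → . / F], [C → . g], [C' → . C] }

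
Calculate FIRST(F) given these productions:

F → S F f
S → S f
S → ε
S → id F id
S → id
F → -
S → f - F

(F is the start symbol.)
To compute FIRST(F), examine every production with F on the left-hand side, reading each right-hand side left to right until a non-nullable symbol is reached.

FIRST sets of the other non-terminals involved (by the same procedure, iterated to a fixed point):
  FIRST(S) = { 'f', 'id', ε }

From F → S F f:
  - S is a non-terminal: add FIRST(S) \ {ε} = { 'f', 'id' }
    S is nullable, so continue to the next symbol
  - F is the symbol being defined: contributes nothing new
    F is not nullable, so stop
From F → -:
  - '-' is a terminal: add '-' and stop

Collecting: FIRST(F) = { '-', 'f', 'id' }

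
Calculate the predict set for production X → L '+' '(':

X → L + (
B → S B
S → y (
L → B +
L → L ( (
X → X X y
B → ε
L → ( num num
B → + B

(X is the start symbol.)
{ '(', '+', 'y' }

PREDICT(X → L '+' '(') = (FIRST(RHS) \ {ε}) ∪ (FOLLOW(X) if ε ∈ FIRST(RHS), i.e. RHS ⇒* ε)
FIRST(L) = { '(', '+', 'y' }
FIRST(L '+' '(') = { '(', '+', 'y' }
ε ∉ FIRST(L '+' '('), so FOLLOW(X) is not added.
PREDICT(X → L '+' '(') = { '(', '+', 'y' }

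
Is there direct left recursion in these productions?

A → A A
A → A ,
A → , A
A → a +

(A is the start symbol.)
Direct left recursion occurs when N → N α for some non-terminal N (the right-hand side begins with the left-hand side itself).

A → A A: LEFT RECURSIVE (starts with A)
A → A ,: LEFT RECURSIVE (starts with A)
A → , A: starts with ','
A → a +: starts with a

The grammar has direct left recursion on: A.

Answer: Yes, A is left-recursive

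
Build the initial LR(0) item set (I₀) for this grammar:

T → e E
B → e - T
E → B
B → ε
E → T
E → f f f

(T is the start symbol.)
{ [T → . e E], [T' → . T] }

First, augment the grammar with T' → T
I₀ = CLOSURE({ [T' → . T] }):
  [T' → . T] has the dot before T: add [T → . e E]
No further items can be added.

I₀ = { [T → . e E], [T' → . T] }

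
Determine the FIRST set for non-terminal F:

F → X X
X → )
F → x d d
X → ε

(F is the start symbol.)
To compute FIRST(F), examine every production with F on the left-hand side, reading each right-hand side left to right until a non-nullable symbol is reached.

FIRST sets of the other non-terminals involved (by the same procedure, iterated to a fixed point):
  FIRST(X) = { ')', ε }

From F → X X:
  - X is a non-terminal: add FIRST(X) \ {ε} = { ')' }
    X is nullable, so continue to the next symbol
  - X is a non-terminal: add FIRST(X) \ {ε} = { ')' }
    X is nullable and nothing follows, so the whole right-hand side can vanish: ε ∈ FIRST(F)
From F → x d d:
  - x is a terminal: add 'x' and stop

Collecting: FIRST(F) = { ')', 'x', ε }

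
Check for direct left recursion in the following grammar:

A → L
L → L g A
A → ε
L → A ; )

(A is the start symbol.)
Direct left recursion occurs when N → N α for some non-terminal N (the right-hand side begins with the left-hand side itself).

A → L: starts with L
L → L g A: LEFT RECURSIVE (starts with L)
A → ε: starts with ε
L → A ; ): starts with A

The grammar has direct left recursion on: L.

Answer: Yes, L is left-recursive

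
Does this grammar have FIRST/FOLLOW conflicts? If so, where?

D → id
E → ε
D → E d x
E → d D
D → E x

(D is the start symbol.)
Yes. E → d D with FOLLOW(E) on { 'd' }

A FIRST/FOLLOW conflict occurs when a non-terminal N has a nullable alternative N → β (β ⇒* ε) and another alternative N → α with FIRST(α) ∩ FOLLOW(N) ≠ ∅: on such a lookahead the parser cannot decide between expanding α and letting N vanish via β.

Nullable non-terminals: E.

E: nullable alternative(s) E → ε; FOLLOW(E) = { 'd', 'x' }
  E → ε: FIRST \ {ε} = { } — this is the only nullable alternative, skip
  E → d D: FIRST \ {ε} = { 'd' } — overlaps FOLLOW(E) on { 'd' }: CONFLICT

D has no nullable alternative, so no FIRST/FOLLOW check is needed there.

So the grammar has 1 FIRST/FOLLOW conflict (marked CONFLICT above).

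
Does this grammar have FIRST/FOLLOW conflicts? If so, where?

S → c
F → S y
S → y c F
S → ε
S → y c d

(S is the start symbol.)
Yes. S → y c F with FOLLOW(S) on { 'y' }; S → y c d with FOLLOW(S) on { 'y' }

A FIRST/FOLLOW conflict occurs when a non-terminal N has a nullable alternative N → β (β ⇒* ε) and another alternative N → α with FIRST(α) ∩ FOLLOW(N) ≠ ∅: on such a lookahead the parser cannot decide between expanding α and letting N vanish via β.

Nullable non-terminals: S.

S: nullable alternative(s) S → ε; FOLLOW(S) = { $, 'y' }
  S → c: FIRST \ {ε} = { 'c' } — disjoint from FOLLOW(S)
  S → y c F: FIRST \ {ε} = { 'y' } — overlaps FOLLOW(S) on { 'y' }: CONFLICT
  S → ε: FIRST \ {ε} = { } — this is the only nullable alternative, skip
  S → y c d: FIRST \ {ε} = { 'y' } — overlaps FOLLOW(S) on { 'y' }: CONFLICT

F has no nullable alternative, so no FIRST/FOLLOW check is needed there.

So the grammar has 2 FIRST/FOLLOW conflicts (marked CONFLICT above).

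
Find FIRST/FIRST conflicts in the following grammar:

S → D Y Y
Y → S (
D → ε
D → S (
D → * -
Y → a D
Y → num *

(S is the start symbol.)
Yes. Y → S '(' / Y → a D on { 'a' }; Y → S '(' / Y → num '*' on { 'num' }; D → S '(' / D → '*' '-' on { '*' }

FIRST sets of the non-terminals at (or reachable through a nullable prefix from) the front of some alternative:
  FIRST(S) = { '*', 'a', 'num' }

Productions for Y:
  Y → S (: FIRST = { '*', 'a', 'num' }
  Y → a D: FIRST = { 'a' }
  Y → num *: FIRST = { 'num' }
Productions for D:
  D → ε: FIRST = { ε }
  D → S (: FIRST = { '*', 'a', 'num' }
  D → * -: FIRST = { '*' }
S has only one production, so no FIRST/FIRST conflict is possible there.

Conflict for Y: Y → S ( and Y → a D
  Overlap: { 'a' }
Conflict for Y: Y → S ( and Y → num *
  Overlap: { 'num' }
Conflict for D: D → S ( and D → * -
  Overlap: { '*' }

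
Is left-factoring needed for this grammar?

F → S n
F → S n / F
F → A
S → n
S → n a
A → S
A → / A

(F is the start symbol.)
Left-factoring is needed when two productions for the same non-terminal
share a common prefix on the right-hand side.

Productions for F:
  F → S n
  F → S n / F
  F → A
Productions for S:
  S → n
  S → n a
Productions for A:
  A → S
  A → / A

Found common prefix 'S n' in productions for F
Found common prefix 'n' in productions for S

Answer: Yes, F has productions with common prefix 'S n'; S has productions with common prefix 'n'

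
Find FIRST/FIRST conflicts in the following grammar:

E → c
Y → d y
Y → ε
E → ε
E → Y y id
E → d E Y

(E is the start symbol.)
Yes. E → Y y id / E → d E Y on { 'd' }

A FIRST/FIRST conflict occurs when two productions N → α and N → β for the same non-terminal have FIRST(α) ∩ FIRST(β) ≠ ∅ (with ε ∈ FIRST of a nullable right-hand side, so two nullable alternatives also conflict).

FIRST sets of the non-terminals at (or reachable through a nullable prefix from) the front of some alternative:
  FIRST(Y) = { 'd', ε }

Productions for E:
  E → c: FIRST = { 'c' }
  E → ε: FIRST = { ε }
  E → Y y id: FIRST = { 'd', 'y' }
  E → d E Y: FIRST = { 'd' }
Productions for Y:
  Y → d y: FIRST = { 'd' }
  Y → ε: FIRST = { ε }

Conflict for E: E → Y y id and E → d E Y
  Overlap: { 'd' }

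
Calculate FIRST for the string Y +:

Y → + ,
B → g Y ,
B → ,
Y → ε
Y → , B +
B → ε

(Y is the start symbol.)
{ '+', ',' }

FIRST sets of the non-terminals involved (from the grammar, by fixed-point iteration):
  FIRST(Y) = { '+', ',', ε }

To compute FIRST(Y +), process the symbols left to right:
Symbol Y is a non-terminal. Add FIRST(Y) \ {ε} = { '+', ',' }
Y is nullable (ε ∈ FIRST(Y)), continue to the next symbol.
Symbol + is a terminal. Add '+' and stop.
FIRST(Y +) = { '+', ',' }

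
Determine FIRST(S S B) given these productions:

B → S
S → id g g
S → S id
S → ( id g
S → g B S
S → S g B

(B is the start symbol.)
FIRST sets of the non-terminals involved (from the grammar, by fixed-point iteration):
  FIRST(S) = { '(', 'g', 'id' }

To compute FIRST(S S B), process the symbols left to right:
Symbol S is a non-terminal. Add FIRST(S) \ {ε} = { '(', 'g', 'id' }
S is not nullable (ε ∉ FIRST(S)), so stop here.
FIRST(S S B) = { '(', 'g', 'id' }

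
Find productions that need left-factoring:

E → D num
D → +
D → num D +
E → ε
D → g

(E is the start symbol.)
Left-factoring is needed when two productions for the same non-terminal
share a common prefix on the right-hand side.

Productions for E:
  E → D num
  E → ε
Productions for D:
  D → +
  D → num D +
  D → g

No common prefixes found.

Answer: No, left-factoring is not needed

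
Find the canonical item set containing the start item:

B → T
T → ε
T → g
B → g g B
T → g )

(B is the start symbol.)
{ [B → . T], [B → . g g B], [B' → . B], [T → . g )], [T → . g], [T → .] }

First, augment the grammar with B' → B
I₀ = CLOSURE({ [B' → . B] }):
  [B' → . B] has the dot before B: add [B → . T], [B → . g g B]
  [B → . T] has the dot before T: add [T → .], [T → . g], [T → . g )]
No further items can be added.

I₀ = { [B → . T], [B → . g g B], [B' → . B], [T → . g )], [T → . g], [T → .] }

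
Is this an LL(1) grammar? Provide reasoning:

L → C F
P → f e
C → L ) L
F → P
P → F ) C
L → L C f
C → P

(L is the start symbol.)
No. Predict set conflict for L: { 'f' }

A grammar is LL(1) if for each non-terminal N with multiple productions, the predict sets of those productions are pairwise disjoint, where PREDICT(N → α) = (FIRST(α) \ {ε}) ∪ (FOLLOW(N) if α ⇒* ε).

Relevant sets:
  FIRST(C) = { 'f' }
  FIRST(L) = { 'f' }
  FIRST(F) = { 'f' }
  FIRST(P) = { 'f' }

For L:
  PREDICT(L → C F) = { 'f' }
  PREDICT(L → L C f) = { 'f' }
For P:
  PREDICT(P → f e) = { 'f' }
  PREDICT(P → F ')' C) = { 'f' }
For C:
  PREDICT(C → L ')' L) = { 'f' }
  PREDICT(C → P) = { 'f' }
F has a single production, so nothing to check there.

Conflict found: Predict set conflict for L: { 'f' }
The grammar is NOT LL(1).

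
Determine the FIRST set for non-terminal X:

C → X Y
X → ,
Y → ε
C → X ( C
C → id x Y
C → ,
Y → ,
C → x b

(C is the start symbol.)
{ ',' }

To compute FIRST(X), examine every production with X on the left-hand side, reading each right-hand side left to right until a non-nullable symbol is reached.

From X → ,:
  - ',' is a terminal: add ',' and stop

Collecting: FIRST(X) = { ',' }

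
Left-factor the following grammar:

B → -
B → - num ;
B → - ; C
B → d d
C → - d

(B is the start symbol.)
Left-factoring transforms A → αβ₁ | αβ₂ into A → αA' and A' → β₁ | β₂
(α is the longest common prefix among the alternatives). Repeat until
no nonterminal has two alternatives with a common prefix.

Round 1: B has alternatives sharing prefix '-'. Introduce B': B → - B'
  Add: B' → ε
  Add: B' → num ;
  Add: B' → ; C

No remaining common prefixes — done.

Resulting grammar:
B → - B'
B' → ε
B' → num ;
B' → ; C
B → d d
C → - d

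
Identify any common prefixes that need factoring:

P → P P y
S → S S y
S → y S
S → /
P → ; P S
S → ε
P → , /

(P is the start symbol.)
Left-factoring is needed when two productions for the same non-terminal
share a common prefix on the right-hand side.

Productions for P:
  P → P P y
  P → ; P S
  P → , /
Productions for S:
  S → S S y
  S → y S
  S → /
  S → ε

No common prefixes found.

Answer: No, left-factoring is not needed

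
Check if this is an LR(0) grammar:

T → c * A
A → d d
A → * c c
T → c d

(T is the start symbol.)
Yes, the grammar is LR(0)

A grammar is LR(0) if no state in the canonical LR(0) collection has:
  - both a shift item (dot before a terminal) and a complete item (shift-reduce conflict), or
  - two or more complete items (reduce-reduce conflict; the accept item [T' → T .] counts as a complete item here).

Augment with T' → T and build the canonical LR(0) collection (I0 = CLOSURE({[T' → . T]}), then GOTO on every symbol after a dot until no new states appear). It has 11 states:
  I0: { [T → . c * A], [T → . c d], [T' → . T] }  — shift
  I1: { [T' → T .] }  — accept
  I2: { [T → c . * A], [T → c . d] }  — shift
  I3: { [A → . * c c], [A → . d d], [T → c * . A] }  — shift
  I4: { [T → c d .] }  — reduce
  I5: { [A → * . c c] }  — shift
  I6: { [T → c * A .] }  — reduce
  I7: { [A → d . d] }  — shift
  I8: { [A → d d .] }  — reduce
  I9: { [A → * c . c] }  — shift
  I10: { [A → * c c .] }  — reduce

Every state is either a pure shift/goto state or contains exactly one complete item and nothing to shift — no conflicts. The grammar is LR(0).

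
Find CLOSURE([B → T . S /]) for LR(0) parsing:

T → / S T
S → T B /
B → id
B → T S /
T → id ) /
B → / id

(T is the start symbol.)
To compute CLOSURE, for each item [A → α.Bβ] where B is a non-terminal, add [B → .γ] for all productions B → γ; repeat for the newly added items until nothing changes.

Start with: [B → T . S /]
  [B → T . S /] has the dot before S: add [S → . T B /]
  [S → . T B /] has the dot before T: add [T → . / S T], [T → . id ) /]
No further items can be added.

CLOSURE = { [B → T . S /], [S → . T B /], [T → . / S T], [T → . id ) /] }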